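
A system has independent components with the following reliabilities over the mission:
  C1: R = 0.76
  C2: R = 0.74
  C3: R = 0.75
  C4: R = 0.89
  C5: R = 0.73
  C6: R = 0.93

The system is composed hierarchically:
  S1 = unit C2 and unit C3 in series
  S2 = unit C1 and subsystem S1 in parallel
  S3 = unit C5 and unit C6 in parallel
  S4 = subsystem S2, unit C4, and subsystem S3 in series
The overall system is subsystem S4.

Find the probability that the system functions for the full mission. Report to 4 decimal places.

0.7799

Series (C2 and C3): 0.740000 × 0.750000 = 0.555000
Parallel (C1 and [0.555000]): 1 − (1 − 0.760000)(1 − 0.555000) = 0.893200
Parallel (C5 and C6): 1 − (1 − 0.730000)(1 − 0.930000) = 0.981100
Series ([0.893200], C4, and [0.981100]): 0.893200 × 0.890000 × 0.981100 = 0.7799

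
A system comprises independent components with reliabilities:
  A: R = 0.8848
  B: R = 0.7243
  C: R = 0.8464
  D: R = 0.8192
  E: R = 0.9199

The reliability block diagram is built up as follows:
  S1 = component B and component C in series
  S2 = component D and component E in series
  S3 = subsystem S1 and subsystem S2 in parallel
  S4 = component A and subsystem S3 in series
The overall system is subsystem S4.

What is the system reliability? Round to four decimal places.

0.8004

Series (B and C): 0.724300 × 0.846400 = 0.613048
Series (D and E): 0.819200 × 0.919900 = 0.753582
Parallel ([0.613048] and [0.753582]): 1 − (1 − 0.613048)(1 − 0.753582) = 0.904648
Series (A and [0.904648]): 0.884800 × 0.904648 = 0.8004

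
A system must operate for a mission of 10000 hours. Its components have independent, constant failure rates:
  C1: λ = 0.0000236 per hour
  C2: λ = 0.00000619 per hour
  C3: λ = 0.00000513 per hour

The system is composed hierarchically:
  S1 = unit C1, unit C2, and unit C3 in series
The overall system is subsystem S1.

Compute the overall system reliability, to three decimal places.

R(C1) = exp(−0.0000236 × 10000) = 0.78978
R(C2) = exp(−0.00000619 × 10000) = 0.93998
R(C3) = exp(−0.00000513 × 10000) = 0.94999
Series (C1, C2, and C3): 0.78978 × 0.93998 × 0.94999 = 0.705

0.705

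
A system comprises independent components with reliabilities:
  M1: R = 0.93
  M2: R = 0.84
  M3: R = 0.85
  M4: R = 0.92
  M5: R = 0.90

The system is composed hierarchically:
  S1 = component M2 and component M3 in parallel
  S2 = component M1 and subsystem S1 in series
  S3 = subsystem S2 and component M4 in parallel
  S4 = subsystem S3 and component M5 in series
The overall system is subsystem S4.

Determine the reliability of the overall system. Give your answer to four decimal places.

0.8934

Parallel (M2 and M3): 1 − (1 − 0.840000)(1 − 0.850000) = 0.976000
Series (M1 and [0.976000]): 0.930000 × 0.976000 = 0.907680
Parallel ([0.907680] and M4): 1 − (1 − 0.907680)(1 − 0.920000) = 0.992614
Series ([0.992614] and M5): 0.992614 × 0.900000 = 0.8934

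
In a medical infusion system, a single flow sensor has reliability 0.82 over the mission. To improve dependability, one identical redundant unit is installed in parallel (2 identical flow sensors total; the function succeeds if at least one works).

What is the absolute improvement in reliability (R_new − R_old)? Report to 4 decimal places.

R_before = 0.82
R_after = 1 − (1 − 0.82)^2 = 0.9676
ΔR = 0.9676 − 0.82 = 0.1476

0.1476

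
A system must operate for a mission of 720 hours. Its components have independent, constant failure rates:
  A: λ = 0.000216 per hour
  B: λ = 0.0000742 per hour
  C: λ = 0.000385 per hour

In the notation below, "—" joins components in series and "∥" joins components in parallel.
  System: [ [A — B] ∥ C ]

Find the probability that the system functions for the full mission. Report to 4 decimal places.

R(A) = exp(−0.000216 × 720) = 0.855970
R(B) = exp(−0.0000742 × 720) = 0.947978
R(C) = exp(−0.000385 × 720) = 0.757903
Series (A and B): 0.855970 × 0.947978 = 0.811441
Parallel ([0.811441] and C): 1 − (1 − 0.811441)(1 − 0.757903) = 0.9544

0.9544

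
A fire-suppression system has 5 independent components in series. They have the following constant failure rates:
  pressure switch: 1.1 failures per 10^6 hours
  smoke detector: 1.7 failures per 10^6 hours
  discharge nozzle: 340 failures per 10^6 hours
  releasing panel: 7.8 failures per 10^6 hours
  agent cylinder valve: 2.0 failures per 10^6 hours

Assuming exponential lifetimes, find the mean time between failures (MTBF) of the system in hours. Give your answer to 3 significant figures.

Series of exponential components: λ_sys = Σ λ_i
λ_sys = 0.0000011 + 0.0000017 + 0.00034 + 0.0000078 + 0.0000020 = 3.5260e-04 /h
MTBF = 1 / λ_sys = 2840 h

2840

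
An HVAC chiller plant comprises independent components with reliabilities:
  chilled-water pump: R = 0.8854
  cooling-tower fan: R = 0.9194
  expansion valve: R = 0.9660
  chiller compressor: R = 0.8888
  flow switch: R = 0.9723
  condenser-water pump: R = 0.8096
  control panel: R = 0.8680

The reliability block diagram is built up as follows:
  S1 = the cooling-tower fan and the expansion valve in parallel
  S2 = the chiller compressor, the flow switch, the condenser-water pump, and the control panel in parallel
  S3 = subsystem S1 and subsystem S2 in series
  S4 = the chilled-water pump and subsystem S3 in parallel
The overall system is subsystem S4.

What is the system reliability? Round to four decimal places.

Parallel (cooling-tower fan and expansion valve): 1 − (1 − 0.919400)(1 − 0.966000) = 0.997260
Parallel (chiller compressor, flow switch, condenser-water pump, and control panel): 1 − (1 − 0.888800)(1 − 0.972300)(1 − 0.809600)(1 − 0.868000) = 0.999923
Series ([0.997260] and [0.999923]): 0.997260 × 0.999923 = 0.997183
Parallel (chilled-water pump and [0.997183]): 1 − (1 − 0.885400)(1 − 0.997183) = 0.9997

0.9997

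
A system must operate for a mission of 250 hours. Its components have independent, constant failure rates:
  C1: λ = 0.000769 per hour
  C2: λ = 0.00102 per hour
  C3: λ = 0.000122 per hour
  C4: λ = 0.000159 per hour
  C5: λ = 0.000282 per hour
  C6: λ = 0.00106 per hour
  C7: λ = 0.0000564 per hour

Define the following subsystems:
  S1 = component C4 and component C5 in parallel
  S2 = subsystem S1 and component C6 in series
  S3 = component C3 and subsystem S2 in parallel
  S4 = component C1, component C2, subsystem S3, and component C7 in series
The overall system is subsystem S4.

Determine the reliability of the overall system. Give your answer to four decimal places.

R(C1) = exp(−0.000769 × 250) = 0.825101
R(C2) = exp(−0.00102 × 250) = 0.774916
R(C3) = exp(−0.000122 × 250) = 0.969960
R(C4) = exp(−0.000159 × 250) = 0.961030
R(C5) = exp(−0.000282 × 250) = 0.931928
R(C6) = exp(−0.00106 × 250) = 0.767206
R(C7) = exp(−0.0000564 × 250) = 0.985999
Parallel (C4 and C5): 1 − (1 − 0.961030)(1 − 0.931928) = 0.997347
Series ([0.997347] and C6): 0.997347 × 0.767206 = 0.765171
Parallel (C3 and [0.765171]): 1 − (1 − 0.969960)(1 − 0.765171) = 0.992946
Series (C1, C2, [0.992946], and C7): 0.825101 × 0.774916 × 0.992946 × 0.985999 = 0.6260

0.6260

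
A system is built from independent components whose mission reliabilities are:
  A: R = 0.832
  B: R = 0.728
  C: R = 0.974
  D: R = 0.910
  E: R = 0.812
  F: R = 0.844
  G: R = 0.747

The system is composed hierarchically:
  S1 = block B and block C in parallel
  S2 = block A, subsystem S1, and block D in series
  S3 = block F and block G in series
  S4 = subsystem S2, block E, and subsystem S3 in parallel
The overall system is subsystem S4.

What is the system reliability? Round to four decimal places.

0.9828

Parallel (B and C): 1 − (1 − 0.728000)(1 − 0.974000) = 0.992928
Series (A, [0.992928], and D): 0.832000 × 0.992928 × 0.910000 = 0.751766
Series (F and G): 0.844000 × 0.747000 = 0.630468
Parallel ([0.751766], E, and [0.630468]): 1 − (1 − 0.751766)(1 − 0.812000)(1 − 0.630468) = 0.9828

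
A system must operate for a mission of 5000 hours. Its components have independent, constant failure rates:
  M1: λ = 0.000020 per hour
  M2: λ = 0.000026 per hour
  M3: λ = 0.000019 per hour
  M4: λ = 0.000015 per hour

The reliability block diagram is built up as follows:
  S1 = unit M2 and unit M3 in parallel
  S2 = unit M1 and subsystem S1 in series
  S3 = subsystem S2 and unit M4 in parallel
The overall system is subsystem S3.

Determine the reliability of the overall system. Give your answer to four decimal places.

0.9924

R(M1) = exp(−0.000020 × 5000) = 0.904837
R(M2) = exp(−0.000026 × 5000) = 0.878095
R(M3) = exp(−0.000019 × 5000) = 0.909373
R(M4) = exp(−0.000015 × 5000) = 0.927743
Parallel (M2 and M3): 1 − (1 − 0.878095)(1 − 0.909373) = 0.988952
Series (M1 and [0.988952]): 0.904837 × 0.988952 = 0.894840
Parallel ([0.894840] and M4): 1 − (1 − 0.894840)(1 − 0.927743) = 0.9924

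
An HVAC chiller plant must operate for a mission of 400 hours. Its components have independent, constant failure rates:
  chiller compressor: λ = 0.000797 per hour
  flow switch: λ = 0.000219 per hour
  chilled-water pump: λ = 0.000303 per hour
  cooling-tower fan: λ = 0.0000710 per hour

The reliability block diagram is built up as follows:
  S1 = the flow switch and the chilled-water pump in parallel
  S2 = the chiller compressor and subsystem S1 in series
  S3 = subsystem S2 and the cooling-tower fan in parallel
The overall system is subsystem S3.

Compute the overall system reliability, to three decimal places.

0.992

R(chiller compressor) = exp(−0.000797 × 400) = 0.72702
R(flow switch) = exp(−0.000219 × 400) = 0.91613
R(chilled-water pump) = exp(−0.000303 × 400) = 0.88586
R(cooling-tower fan) = exp(−0.0000710 × 400) = 0.97200
Parallel (flow switch and chilled-water pump): 1 − (1 − 0.91613)(1 − 0.88586) = 0.99043
Series (chiller compressor and [0.99043]): 0.72702 × 0.99043 = 0.72006
Parallel ([0.72006] and cooling-tower fan): 1 − (1 − 0.72006)(1 − 0.97200) = 0.992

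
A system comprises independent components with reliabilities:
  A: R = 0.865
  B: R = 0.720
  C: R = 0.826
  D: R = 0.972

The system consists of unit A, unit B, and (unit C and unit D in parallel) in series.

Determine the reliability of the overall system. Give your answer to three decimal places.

Parallel (C and D): 1 − (1 − 0.82600)(1 − 0.97200) = 0.99513
Series (A, B, and [0.99513]): 0.86500 × 0.72000 × 0.99513 = 0.620

0.620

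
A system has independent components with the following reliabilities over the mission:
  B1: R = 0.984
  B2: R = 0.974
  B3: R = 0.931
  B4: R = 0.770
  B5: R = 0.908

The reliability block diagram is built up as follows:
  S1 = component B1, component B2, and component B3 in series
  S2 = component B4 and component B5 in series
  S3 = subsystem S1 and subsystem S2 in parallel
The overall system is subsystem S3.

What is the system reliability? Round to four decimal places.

Series (B1, B2, and B3): 0.984000 × 0.974000 × 0.931000 = 0.892285
Series (B4 and B5): 0.770000 × 0.908000 = 0.699160
Parallel ([0.892285] and [0.699160]): 1 − (1 − 0.892285)(1 − 0.699160) = 0.9676

0.9676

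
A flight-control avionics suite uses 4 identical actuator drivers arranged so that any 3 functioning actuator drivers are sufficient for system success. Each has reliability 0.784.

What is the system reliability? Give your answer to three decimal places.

R = Σ_{i=3}^{4} C(4,i) p^i (1−p)^{4−i} with p = 0.784
C(4,3)·0.784^3·0.216^1 = 0.41635
C(4,4)·0.784^4·0.216^0 = 0.37780
Sum = 0.794

0.794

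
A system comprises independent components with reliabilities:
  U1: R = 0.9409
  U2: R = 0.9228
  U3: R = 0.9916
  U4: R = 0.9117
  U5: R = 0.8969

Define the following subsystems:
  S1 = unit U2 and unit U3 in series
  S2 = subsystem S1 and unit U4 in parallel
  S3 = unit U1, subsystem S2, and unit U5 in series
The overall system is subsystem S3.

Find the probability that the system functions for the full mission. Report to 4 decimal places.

Series (U2 and U3): 0.922800 × 0.991600 = 0.915048
Parallel ([0.915048] and U4): 1 − (1 − 0.915048)(1 − 0.911700) = 0.992499
Series (U1, [0.992499], and U5): 0.940900 × 0.992499 × 0.896900 = 0.8376

0.8376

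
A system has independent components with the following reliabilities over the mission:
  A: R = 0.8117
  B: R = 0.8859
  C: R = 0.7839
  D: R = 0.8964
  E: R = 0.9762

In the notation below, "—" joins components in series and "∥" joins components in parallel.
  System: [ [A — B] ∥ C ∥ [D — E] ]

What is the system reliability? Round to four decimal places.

Series (A and B): 0.811700 × 0.885900 = 0.719085
Series (D and E): 0.896400 × 0.976200 = 0.875066
Parallel ([0.719085], C, and [0.875066]): 1 − (1 − 0.719085)(1 − 0.783900)(1 − 0.875066) = 0.9924

0.9924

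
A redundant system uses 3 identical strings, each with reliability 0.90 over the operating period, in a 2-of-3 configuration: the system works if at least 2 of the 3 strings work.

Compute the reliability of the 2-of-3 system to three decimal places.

R = Σ_{i=2}^{3} C(3,i) p^i (1−p)^{3−i} with p = 0.90
C(3,2)·0.90^2·0.10^1 = 0.24300
C(3,3)·0.90^3·0.10^0 = 0.72900
Sum = 0.972

0.972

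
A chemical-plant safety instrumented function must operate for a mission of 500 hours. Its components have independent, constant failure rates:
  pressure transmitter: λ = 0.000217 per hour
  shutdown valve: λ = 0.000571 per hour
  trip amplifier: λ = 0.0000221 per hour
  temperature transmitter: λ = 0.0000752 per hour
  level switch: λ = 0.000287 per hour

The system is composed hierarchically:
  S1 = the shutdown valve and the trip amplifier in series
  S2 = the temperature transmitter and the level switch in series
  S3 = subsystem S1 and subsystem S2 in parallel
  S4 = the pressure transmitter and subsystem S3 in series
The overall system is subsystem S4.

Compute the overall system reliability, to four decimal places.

R(pressure transmitter) = exp(−0.000217 × 500) = 0.897179
R(shutdown valve) = exp(−0.000571 × 500) = 0.751638
R(trip amplifier) = exp(−0.0000221 × 500) = 0.989011
R(temperature transmitter) = exp(−0.0000752 × 500) = 0.963098
R(level switch) = exp(−0.000287 × 500) = 0.866321
Series (shutdown valve and trip amplifier): 0.751638 × 0.989011 = 0.743378
Series (temperature transmitter and level switch): 0.963098 × 0.866321 = 0.834352
Parallel ([0.743378] and [0.834352]): 1 − (1 − 0.743378)(1 − 0.834352) = 0.957491
Series (pressure transmitter and [0.957491]): 0.897179 × 0.957491 = 0.8590

0.8590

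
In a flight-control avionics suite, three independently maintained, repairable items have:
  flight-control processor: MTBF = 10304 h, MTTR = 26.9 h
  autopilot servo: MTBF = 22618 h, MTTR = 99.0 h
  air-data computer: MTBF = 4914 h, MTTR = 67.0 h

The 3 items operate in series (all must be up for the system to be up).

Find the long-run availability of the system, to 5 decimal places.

0.97969

A(flight-control processor) = MTBF/(MTBF+MTTR) = 10304/(10304+26.9) = 0.997396
A(autopilot servo) = MTBF/(MTBF+MTTR) = 22618/(22618+99.0) = 0.995642
A(air-data computer) = MTBF/(MTBF+MTTR) = 4914/(4914+67.0) = 0.986549
Series availability: 0.997396 × 0.995642 × 0.986549 = 0.97969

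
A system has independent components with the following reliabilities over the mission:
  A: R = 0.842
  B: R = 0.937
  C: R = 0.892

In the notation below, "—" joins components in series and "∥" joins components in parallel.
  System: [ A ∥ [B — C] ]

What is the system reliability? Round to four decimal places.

Series (B and C): 0.937000 × 0.892000 = 0.835804
Parallel (A and [0.835804]): 1 − (1 − 0.842000)(1 − 0.835804) = 0.9741

0.9741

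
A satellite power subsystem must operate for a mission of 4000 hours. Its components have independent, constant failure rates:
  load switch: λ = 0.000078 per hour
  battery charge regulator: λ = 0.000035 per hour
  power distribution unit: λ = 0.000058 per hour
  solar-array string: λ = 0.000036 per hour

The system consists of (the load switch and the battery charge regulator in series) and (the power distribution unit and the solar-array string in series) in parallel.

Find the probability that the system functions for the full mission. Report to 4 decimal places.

R(load switch) = exp(−0.000078 × 4000) = 0.731982
R(battery charge regulator) = exp(−0.000035 × 4000) = 0.869358
R(power distribution unit) = exp(−0.000058 × 4000) = 0.792946
R(solar-array string) = exp(−0.000036 × 4000) = 0.865888
Series (load switch and battery charge regulator): 0.731982 × 0.869358 = 0.636354
Series (power distribution unit and solar-array string): 0.792946 × 0.865888 = 0.686602
Parallel ([0.636354] and [0.686602]): 1 − (1 − 0.636354)(1 − 0.686602) = 0.8860

0.8860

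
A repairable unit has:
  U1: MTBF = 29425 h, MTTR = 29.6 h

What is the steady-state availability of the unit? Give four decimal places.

A(U1) = MTBF/(MTBF+MTTR) = 29425/(29425+29.6) = 0.9990

0.9990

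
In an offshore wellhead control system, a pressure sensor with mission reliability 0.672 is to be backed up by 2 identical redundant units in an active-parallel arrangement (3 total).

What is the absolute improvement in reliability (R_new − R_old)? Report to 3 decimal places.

0.293

R_before = 0.672
R_after = 1 − (1 − 0.672)^3 = 0.965
ΔR = 0.965 − 0.672 = 0.293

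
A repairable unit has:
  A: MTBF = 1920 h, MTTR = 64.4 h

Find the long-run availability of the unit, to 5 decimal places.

0.96755

A(A) = MTBF/(MTBF+MTTR) = 1920/(1920+64.4) = 0.96755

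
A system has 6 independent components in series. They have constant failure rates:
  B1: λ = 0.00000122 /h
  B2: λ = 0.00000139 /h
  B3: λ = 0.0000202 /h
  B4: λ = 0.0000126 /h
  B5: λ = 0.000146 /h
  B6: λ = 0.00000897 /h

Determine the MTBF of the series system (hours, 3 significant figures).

5250

Series of exponential components: λ_sys = Σ λ_i
λ_sys = 0.00000122 + 0.00000139 + 0.0000202 + 0.0000126 + 0.000146 + 0.00000897 = 1.9038e-04 /h
MTBF = 1 / λ_sys = 5250 h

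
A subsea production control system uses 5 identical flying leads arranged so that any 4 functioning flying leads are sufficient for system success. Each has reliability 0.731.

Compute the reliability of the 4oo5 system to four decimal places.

R = Σ_{i=4}^{5} C(5,i) p^i (1−p)^{5−i} with p = 0.731
C(5,4)·0.731^4·0.269^1 = 0.384054
C(5,5)·0.731^5·0.269^0 = 0.208731
Sum = 0.5928

0.5928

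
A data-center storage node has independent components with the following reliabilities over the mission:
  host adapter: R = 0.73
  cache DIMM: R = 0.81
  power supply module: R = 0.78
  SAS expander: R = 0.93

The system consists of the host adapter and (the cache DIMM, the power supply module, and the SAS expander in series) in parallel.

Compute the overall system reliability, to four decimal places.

Series (cache DIMM, power supply module, and SAS expander): 0.810000 × 0.780000 × 0.930000 = 0.587574
Parallel (host adapter and [0.587574]): 1 − (1 − 0.730000)(1 − 0.587574) = 0.8886

0.8886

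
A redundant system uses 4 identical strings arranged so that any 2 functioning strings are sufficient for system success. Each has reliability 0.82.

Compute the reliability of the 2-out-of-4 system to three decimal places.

0.980

R = Σ_{i=2}^{4} C(4,i) p^i (1−p)^{4−i} with p = 0.82
C(4,2)·0.82^2·0.18^2 = 0.13071
C(4,3)·0.82^3·0.18^1 = 0.39698
C(4,4)·0.82^4·0.18^0 = 0.45212
Sum = 0.980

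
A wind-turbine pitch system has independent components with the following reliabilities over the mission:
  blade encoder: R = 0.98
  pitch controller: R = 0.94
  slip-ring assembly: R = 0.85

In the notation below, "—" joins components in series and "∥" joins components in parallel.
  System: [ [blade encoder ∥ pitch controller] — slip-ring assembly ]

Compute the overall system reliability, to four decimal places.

Parallel (blade encoder and pitch controller): 1 − (1 − 0.980000)(1 − 0.940000) = 0.998800
Series ([0.998800] and slip-ring assembly): 0.998800 × 0.850000 = 0.8490

0.8490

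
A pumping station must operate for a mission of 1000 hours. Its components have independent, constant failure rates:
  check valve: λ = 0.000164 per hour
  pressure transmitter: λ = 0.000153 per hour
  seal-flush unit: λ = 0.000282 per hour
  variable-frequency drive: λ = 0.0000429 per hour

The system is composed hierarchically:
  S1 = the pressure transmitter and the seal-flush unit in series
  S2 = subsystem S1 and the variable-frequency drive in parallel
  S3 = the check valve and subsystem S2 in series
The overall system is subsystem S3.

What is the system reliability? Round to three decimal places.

0.836

R(check valve) = exp(−0.000164 × 1000) = 0.84874
R(pressure transmitter) = exp(−0.000153 × 1000) = 0.85813
R(seal-flush unit) = exp(−0.000282 × 1000) = 0.75427
R(variable-frequency drive) = exp(−0.0000429 × 1000) = 0.95801
Series (pressure transmitter and seal-flush unit): 0.85813 × 0.75427 = 0.64726
Parallel ([0.64726] and variable-frequency drive): 1 − (1 − 0.64726)(1 − 0.95801) = 0.98519
Series (check valve and [0.98519]): 0.84874 × 0.98519 = 0.836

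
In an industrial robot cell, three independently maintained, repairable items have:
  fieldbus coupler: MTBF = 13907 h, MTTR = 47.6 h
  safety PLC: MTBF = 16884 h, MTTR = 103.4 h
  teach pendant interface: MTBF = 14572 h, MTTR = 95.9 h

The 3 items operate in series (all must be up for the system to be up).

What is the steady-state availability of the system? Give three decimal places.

A(fieldbus coupler) = MTBF/(MTBF+MTTR) = 13907/(13907+47.6) = 0.996589
A(safety PLC) = MTBF/(MTBF+MTTR) = 16884/(16884+103.4) = 0.993913
A(teach pendant interface) = MTBF/(MTBF+MTTR) = 14572/(14572+95.9) = 0.993462
Series availability: 0.996589 × 0.993913 × 0.993462 = 0.984

0.984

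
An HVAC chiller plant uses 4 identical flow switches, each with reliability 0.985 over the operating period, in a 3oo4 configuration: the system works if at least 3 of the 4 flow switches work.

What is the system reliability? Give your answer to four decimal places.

0.9987

R = Σ_{i=3}^{4} C(4,i) p^i (1−p)^{4−i} with p = 0.985
C(4,3)·0.985^3·0.015^1 = 0.057340
C(4,4)·0.985^4·0.015^0 = 0.941337
Sum = 0.9987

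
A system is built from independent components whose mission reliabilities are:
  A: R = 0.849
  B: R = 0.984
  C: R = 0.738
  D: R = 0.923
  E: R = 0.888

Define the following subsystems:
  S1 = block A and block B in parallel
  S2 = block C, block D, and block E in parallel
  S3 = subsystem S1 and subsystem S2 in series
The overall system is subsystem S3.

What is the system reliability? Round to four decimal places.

Parallel (A and B): 1 − (1 − 0.849000)(1 − 0.984000) = 0.997584
Parallel (C, D, and E): 1 − (1 − 0.738000)(1 − 0.923000)(1 − 0.888000) = 0.997741
Series ([0.997584] and [0.997741]): 0.997584 × 0.997741 = 0.9953

0.9953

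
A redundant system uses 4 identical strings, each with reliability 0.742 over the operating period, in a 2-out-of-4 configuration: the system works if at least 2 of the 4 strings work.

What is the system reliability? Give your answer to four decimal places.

0.9446

R = Σ_{i=2}^{4} C(4,i) p^i (1−p)^{4−i} with p = 0.742
C(4,2)·0.742^2·0.258^2 = 0.219886
C(4,3)·0.742^3·0.258^1 = 0.421591
C(4,4)·0.742^4·0.258^0 = 0.303121
Sum = 0.9446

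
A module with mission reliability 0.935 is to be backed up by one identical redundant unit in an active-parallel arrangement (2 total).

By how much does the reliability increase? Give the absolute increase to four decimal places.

0.0608

R_before = 0.935
R_after = 1 − (1 − 0.935)^2 = 0.9958
ΔR = 0.9958 − 0.935 = 0.0608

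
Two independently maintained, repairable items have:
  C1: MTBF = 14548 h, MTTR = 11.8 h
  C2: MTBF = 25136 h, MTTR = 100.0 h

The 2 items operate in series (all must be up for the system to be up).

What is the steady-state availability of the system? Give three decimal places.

A(C1) = MTBF/(MTBF+MTTR) = 14548/(14548+11.8) = 0.999190
A(C2) = MTBF/(MTBF+MTTR) = 25136/(25136+100.0) = 0.996037
Series availability: 0.999190 × 0.996037 = 0.995

0.995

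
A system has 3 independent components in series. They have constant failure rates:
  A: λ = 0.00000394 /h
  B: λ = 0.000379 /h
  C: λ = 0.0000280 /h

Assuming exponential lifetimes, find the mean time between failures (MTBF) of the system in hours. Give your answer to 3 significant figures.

2430

Series of exponential components: λ_sys = Σ λ_i
λ_sys = 0.00000394 + 0.000379 + 0.0000280 = 4.1094e-04 /h
MTBF = 1 / λ_sys = 2430 h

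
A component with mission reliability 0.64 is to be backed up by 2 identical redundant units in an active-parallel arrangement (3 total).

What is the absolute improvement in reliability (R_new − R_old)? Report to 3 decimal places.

R_before = 0.64
R_after = 1 − (1 − 0.64)^3 = 0.953
ΔR = 0.953 − 0.64 = 0.313

0.313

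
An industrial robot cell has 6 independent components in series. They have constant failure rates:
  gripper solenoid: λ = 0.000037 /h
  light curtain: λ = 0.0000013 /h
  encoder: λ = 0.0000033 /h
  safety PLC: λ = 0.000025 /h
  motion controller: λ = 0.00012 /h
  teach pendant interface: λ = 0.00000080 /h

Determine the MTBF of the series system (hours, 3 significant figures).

Series of exponential components: λ_sys = Σ λ_i
λ_sys = 0.000037 + 0.0000013 + 0.0000033 + 0.000025 + 0.00012 + 0.00000080 = 1.8740e-04 /h
MTBF = 1 / λ_sys = 5340 h

5340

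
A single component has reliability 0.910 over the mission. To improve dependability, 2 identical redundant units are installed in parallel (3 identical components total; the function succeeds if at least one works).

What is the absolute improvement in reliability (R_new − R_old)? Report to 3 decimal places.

0.089

R_before = 0.910
R_after = 1 − (1 − 0.910)^3 = 0.999
ΔR = 0.999 − 0.910 = 0.089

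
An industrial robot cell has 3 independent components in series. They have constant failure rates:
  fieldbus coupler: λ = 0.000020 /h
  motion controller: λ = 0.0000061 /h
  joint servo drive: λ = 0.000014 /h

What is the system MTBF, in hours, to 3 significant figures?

Series of exponential components: λ_sys = Σ λ_i
λ_sys = 0.000020 + 0.0000061 + 0.000014 = 4.0100e-05 /h
MTBF = 1 / λ_sys = 24900 h

24900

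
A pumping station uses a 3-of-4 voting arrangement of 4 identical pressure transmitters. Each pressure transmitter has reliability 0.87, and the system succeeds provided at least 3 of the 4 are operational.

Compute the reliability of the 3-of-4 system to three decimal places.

R = Σ_{i=3}^{4} C(4,i) p^i (1−p)^{4−i} with p = 0.87
C(4,3)·0.87^3·0.13^1 = 0.34242
C(4,4)·0.87^4·0.13^0 = 0.57290
Sum = 0.915

0.915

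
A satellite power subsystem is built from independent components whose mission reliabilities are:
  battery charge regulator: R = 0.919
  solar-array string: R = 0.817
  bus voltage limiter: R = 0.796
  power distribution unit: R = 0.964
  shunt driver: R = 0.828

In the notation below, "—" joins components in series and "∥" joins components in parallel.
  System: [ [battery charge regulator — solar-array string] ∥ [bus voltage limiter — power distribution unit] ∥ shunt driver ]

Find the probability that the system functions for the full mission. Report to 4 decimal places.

Series (battery charge regulator and solar-array string): 0.919000 × 0.817000 = 0.750823
Series (bus voltage limiter and power distribution unit): 0.796000 × 0.964000 = 0.767344
Parallel ([0.750823], [0.767344], and shunt driver): 1 − (1 − 0.750823)(1 − 0.767344)(1 − 0.828000) = 0.9900

0.9900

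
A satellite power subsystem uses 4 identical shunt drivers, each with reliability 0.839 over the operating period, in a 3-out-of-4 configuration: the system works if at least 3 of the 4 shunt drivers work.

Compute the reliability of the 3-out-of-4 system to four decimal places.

R = Σ_{i=3}^{4} C(4,i) p^i (1−p)^{4−i} with p = 0.839
C(4,3)·0.839^3·0.161^1 = 0.380340
C(4,4)·0.839^4·0.161^0 = 0.495505
Sum = 0.8758

0.8758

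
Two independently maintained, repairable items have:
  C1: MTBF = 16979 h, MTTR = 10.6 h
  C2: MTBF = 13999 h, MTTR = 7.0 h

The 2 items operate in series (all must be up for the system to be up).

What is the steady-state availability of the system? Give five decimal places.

A(C1) = MTBF/(MTBF+MTTR) = 16979/(16979+10.6) = 0.999376
A(C2) = MTBF/(MTBF+MTTR) = 13999/(13999+7.0) = 0.999500
Series availability: 0.999376 × 0.999500 = 0.99888

0.99888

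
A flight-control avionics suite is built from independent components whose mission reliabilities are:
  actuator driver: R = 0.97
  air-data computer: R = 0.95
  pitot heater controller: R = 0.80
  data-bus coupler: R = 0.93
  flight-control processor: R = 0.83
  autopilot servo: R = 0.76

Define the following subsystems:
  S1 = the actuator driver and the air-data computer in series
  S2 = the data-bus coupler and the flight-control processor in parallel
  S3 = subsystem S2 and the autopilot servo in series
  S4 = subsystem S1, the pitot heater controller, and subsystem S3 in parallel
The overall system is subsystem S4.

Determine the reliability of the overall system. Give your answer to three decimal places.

Series (actuator driver and air-data computer): 0.97000 × 0.95000 = 0.92150
Parallel (data-bus coupler and flight-control processor): 1 − (1 − 0.93000)(1 − 0.83000) = 0.98810
Series ([0.98810] and autopilot servo): 0.98810 × 0.76000 = 0.75096
Parallel ([0.92150], pitot heater controller, and [0.75096]): 1 − (1 − 0.92150)(1 − 0.80000)(1 − 0.75096) = 0.996

0.996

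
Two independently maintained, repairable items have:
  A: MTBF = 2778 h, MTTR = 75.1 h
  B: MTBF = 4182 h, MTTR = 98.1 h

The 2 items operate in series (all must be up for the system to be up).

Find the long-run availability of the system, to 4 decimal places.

A(A) = MTBF/(MTBF+MTTR) = 2778/(2778+75.1) = 0.973678
A(B) = MTBF/(MTBF+MTTR) = 4182/(4182+98.1) = 0.977080
Series availability: 0.973678 × 0.977080 = 0.9514

0.9514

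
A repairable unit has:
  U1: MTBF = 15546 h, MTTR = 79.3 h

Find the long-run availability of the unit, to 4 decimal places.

0.9949

A(U1) = MTBF/(MTBF+MTTR) = 15546/(15546+79.3) = 0.9949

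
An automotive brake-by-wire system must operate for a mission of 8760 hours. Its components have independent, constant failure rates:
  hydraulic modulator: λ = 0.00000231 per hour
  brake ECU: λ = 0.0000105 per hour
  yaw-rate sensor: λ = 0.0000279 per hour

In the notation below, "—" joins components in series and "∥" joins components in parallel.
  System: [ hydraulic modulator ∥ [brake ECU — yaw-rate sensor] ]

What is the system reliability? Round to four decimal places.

0.9943

R(hydraulic modulator) = exp(−0.00000231 × 8760) = 0.979968
R(brake ECU) = exp(−0.0000105 × 8760) = 0.912123
R(yaw-rate sensor) = exp(−0.0000279 × 8760) = 0.783171
Series (brake ECU and yaw-rate sensor): 0.912123 × 0.783171 = 0.714348
Parallel (hydraulic modulator and [0.714348]): 1 − (1 − 0.979968)(1 − 0.714348) = 0.9943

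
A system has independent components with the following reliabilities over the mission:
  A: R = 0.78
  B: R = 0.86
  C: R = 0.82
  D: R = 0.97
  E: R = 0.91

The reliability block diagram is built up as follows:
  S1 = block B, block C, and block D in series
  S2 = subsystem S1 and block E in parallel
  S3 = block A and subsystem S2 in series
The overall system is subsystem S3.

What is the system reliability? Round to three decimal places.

Series (B, C, and D): 0.86000 × 0.82000 × 0.97000 = 0.68404
Parallel ([0.68404] and E): 1 − (1 − 0.68404)(1 − 0.91000) = 0.97156
Series (A and [0.97156]): 0.78000 × 0.97156 = 0.758

0.758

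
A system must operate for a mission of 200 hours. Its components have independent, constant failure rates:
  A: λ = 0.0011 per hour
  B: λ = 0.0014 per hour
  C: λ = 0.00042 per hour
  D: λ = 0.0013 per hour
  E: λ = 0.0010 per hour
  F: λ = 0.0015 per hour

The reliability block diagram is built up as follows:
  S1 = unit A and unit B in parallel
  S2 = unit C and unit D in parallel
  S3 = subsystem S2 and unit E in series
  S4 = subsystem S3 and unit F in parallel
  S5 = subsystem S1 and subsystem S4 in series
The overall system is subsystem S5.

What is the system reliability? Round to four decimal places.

0.9033

R(A) = exp(−0.0011 × 200) = 0.802519
R(B) = exp(−0.0014 × 200) = 0.755784
R(C) = exp(−0.00042 × 200) = 0.919431
R(D) = exp(−0.0013 × 200) = 0.771052
R(E) = exp(−0.0010 × 200) = 0.818731
R(F) = exp(−0.0015 × 200) = 0.740818
Parallel (A and B): 1 − (1 − 0.802519)(1 − 0.755784) = 0.951772
Parallel (C and D): 1 − (1 − 0.919431)(1 − 0.771052) = 0.981554
Series ([0.981554] and E): 0.981554 × 0.818731 = 0.803629
Parallel ([0.803629] and F): 1 − (1 − 0.803629)(1 − 0.740818) = 0.949104
Series ([0.951772] and [0.949104]): 0.951772 × 0.949104 = 0.9033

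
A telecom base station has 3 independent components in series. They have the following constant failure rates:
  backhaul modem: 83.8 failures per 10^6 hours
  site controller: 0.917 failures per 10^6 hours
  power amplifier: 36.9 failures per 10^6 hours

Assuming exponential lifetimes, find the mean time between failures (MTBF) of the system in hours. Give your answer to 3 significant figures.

Series of exponential components: λ_sys = Σ λ_i
λ_sys = 0.0000838 + 0.000000917 + 0.0000369 = 1.2162e-04 /h
MTBF = 1 / λ_sys = 8220 h

8220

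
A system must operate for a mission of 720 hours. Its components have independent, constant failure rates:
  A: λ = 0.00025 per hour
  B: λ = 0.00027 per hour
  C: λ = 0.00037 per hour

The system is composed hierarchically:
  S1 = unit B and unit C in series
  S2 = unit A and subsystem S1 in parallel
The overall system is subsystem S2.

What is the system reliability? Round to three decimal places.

R(A) = exp(−0.00025 × 720) = 0.83527
R(B) = exp(−0.00027 × 720) = 0.82333
R(C) = exp(−0.00037 × 720) = 0.76613
Series (B and C): 0.82333 × 0.76613 = 0.63078
Parallel (A and [0.63078]): 1 − (1 − 0.83527)(1 − 0.63078) = 0.939

0.939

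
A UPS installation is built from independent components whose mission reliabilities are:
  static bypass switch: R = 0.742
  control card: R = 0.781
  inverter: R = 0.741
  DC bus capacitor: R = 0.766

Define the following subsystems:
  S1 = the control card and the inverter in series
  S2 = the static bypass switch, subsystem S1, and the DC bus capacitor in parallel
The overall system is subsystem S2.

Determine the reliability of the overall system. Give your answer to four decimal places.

0.9746

Series (control card and inverter): 0.781000 × 0.741000 = 0.578721
Parallel (static bypass switch, [0.578721], and DC bus capacitor): 1 − (1 − 0.742000)(1 − 0.578721)(1 − 0.766000) = 0.9746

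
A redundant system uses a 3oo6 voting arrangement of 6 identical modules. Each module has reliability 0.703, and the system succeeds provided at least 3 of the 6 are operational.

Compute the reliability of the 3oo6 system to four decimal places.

R = Σ_{i=3}^{6} C(6,i) p^i (1−p)^{6−i} with p = 0.703
C(6,3)·0.703^3·0.297^3 = 0.182039
C(6,4)·0.703^4·0.297^2 = 0.323166
C(6,5)·0.703^5·0.297^1 = 0.305974
C(6,6)·0.703^6·0.297^0 = 0.120707
Sum = 0.9319

0.9319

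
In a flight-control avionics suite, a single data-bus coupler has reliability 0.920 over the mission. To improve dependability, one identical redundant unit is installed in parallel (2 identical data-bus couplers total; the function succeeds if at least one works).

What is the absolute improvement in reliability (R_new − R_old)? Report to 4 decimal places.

0.0736

R_before = 0.920
R_after = 1 − (1 − 0.920)^2 = 0.9936
ΔR = 0.9936 − 0.920 = 0.0736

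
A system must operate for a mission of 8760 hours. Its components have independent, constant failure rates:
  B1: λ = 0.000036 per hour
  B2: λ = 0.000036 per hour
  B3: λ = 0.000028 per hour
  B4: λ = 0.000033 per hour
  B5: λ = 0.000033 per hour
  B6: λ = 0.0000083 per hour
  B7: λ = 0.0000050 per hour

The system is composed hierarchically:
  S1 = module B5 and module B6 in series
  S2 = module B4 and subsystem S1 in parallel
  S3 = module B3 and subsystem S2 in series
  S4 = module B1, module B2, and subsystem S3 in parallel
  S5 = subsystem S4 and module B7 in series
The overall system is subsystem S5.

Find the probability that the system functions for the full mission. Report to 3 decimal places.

R(B1) = exp(−0.000036 × 8760) = 0.72953
R(B2) = exp(−0.000036 × 8760) = 0.72953
R(B3) = exp(−0.000028 × 8760) = 0.78249
R(B4) = exp(−0.000033 × 8760) = 0.74895
R(B5) = exp(−0.000033 × 8760) = 0.74895
R(B6) = exp(−0.0000083 × 8760) = 0.92987
R(B7) = exp(−0.0000050 × 8760) = 0.95715
Series (B5 and B6): 0.74895 × 0.92987 = 0.69643
Parallel (B4 and [0.69643]): 1 − (1 − 0.74895)(1 − 0.69643) = 0.92379
Series (B3 and [0.92379]): 0.78249 × 0.92379 = 0.72286
Parallel (B1, B2, and [0.72286]): 1 − (1 − 0.72953)(1 − 0.72953)(1 − 0.72286) = 0.97973
Series ([0.97973] and B7): 0.97973 × 0.95715 = 0.938

0.938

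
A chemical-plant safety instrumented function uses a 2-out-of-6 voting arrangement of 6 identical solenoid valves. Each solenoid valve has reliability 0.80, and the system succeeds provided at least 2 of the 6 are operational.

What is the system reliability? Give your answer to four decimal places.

0.9984

R = Σ_{i=2}^{6} C(6,i) p^i (1−p)^{6−i} with p = 0.80
C(6,2)·0.80^2·0.20^4 = 0.015360
C(6,3)·0.80^3·0.20^3 = 0.081920
C(6,4)·0.80^4·0.20^2 = 0.245760
C(6,5)·0.80^5·0.20^1 = 0.393216
C(6,6)·0.80^6·0.20^0 = 0.262144
Sum = 0.9984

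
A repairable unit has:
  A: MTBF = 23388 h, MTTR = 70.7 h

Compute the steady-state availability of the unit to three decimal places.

0.997

A(A) = MTBF/(MTBF+MTTR) = 23388/(23388+70.7) = 0.997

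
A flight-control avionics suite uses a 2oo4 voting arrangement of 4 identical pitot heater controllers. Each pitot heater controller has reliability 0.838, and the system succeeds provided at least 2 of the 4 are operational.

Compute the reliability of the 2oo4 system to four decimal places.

0.9851

R = Σ_{i=2}^{4} C(4,i) p^i (1−p)^{4−i} with p = 0.838
C(4,2)·0.838^2·0.162^2 = 0.110578
C(4,3)·0.838^3·0.162^1 = 0.381335
C(4,4)·0.838^4·0.162^0 = 0.493147
Sum = 0.9851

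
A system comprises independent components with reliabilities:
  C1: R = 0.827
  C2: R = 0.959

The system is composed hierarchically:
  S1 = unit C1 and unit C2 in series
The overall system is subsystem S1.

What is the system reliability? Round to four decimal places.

0.7931

Series (C1 and C2): 0.827000 × 0.959000 = 0.7931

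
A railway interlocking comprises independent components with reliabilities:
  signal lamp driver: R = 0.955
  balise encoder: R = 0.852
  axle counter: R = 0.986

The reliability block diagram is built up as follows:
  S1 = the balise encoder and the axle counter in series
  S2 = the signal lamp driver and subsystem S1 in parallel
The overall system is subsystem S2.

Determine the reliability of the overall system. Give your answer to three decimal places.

0.993

Series (balise encoder and axle counter): 0.85200 × 0.98600 = 0.84007
Parallel (signal lamp driver and [0.84007]): 1 − (1 − 0.95500)(1 − 0.84007) = 0.993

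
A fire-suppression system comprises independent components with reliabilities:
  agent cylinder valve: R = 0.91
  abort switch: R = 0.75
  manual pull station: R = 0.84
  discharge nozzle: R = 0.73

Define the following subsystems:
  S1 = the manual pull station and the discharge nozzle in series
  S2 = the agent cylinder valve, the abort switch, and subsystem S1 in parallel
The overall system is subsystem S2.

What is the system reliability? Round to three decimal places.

Series (manual pull station and discharge nozzle): 0.84000 × 0.73000 = 0.61320
Parallel (agent cylinder valve, abort switch, and [0.61320]): 1 − (1 − 0.91000)(1 − 0.75000)(1 − 0.61320) = 0.991

0.991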